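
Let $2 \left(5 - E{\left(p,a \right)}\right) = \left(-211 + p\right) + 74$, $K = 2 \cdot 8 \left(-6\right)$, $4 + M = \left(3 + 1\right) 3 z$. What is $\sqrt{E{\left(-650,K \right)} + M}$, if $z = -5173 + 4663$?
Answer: $\frac{i \sqrt{22902}}{2} \approx 75.667 i$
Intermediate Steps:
$z = -510$
$M = -6124$ ($M = -4 + \left(3 + 1\right) 3 \left(-510\right) = -4 + 4 \cdot 3 \left(-510\right) = -4 + 12 \left(-510\right) = -4 - 6120 = -6124$)
$K = -96$ ($K = 16 \left(-6\right) = -96$)
$E{\left(p,a \right)} = \frac{147}{2} - \frac{p}{2}$ ($E{\left(p,a \right)} = 5 - \frac{\left(-211 + p\right) + 74}{2} = 5 - \frac{-137 + p}{2} = 5 - \left(- \frac{137}{2} + \frac{p}{2}\right) = \frac{147}{2} - \frac{p}{2}$)
$\sqrt{E{\left(-650,K \right)} + M} = \sqrt{\left(\frac{147}{2} - -325\right) - 6124} = \sqrt{\left(\frac{147}{2} + 325\right) - 6124} = \sqrt{\frac{797}{2} - 6124} = \sqrt{- \frac{11451}{2}} = \frac{i \sqrt{22902}}{2}$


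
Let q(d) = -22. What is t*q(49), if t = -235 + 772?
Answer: -11814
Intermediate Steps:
t = 537
t*q(49) = 537*(-22) = -11814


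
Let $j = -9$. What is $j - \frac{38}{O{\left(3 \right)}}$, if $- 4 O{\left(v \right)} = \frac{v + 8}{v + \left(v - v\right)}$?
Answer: $\frac{357}{11} \approx 32.455$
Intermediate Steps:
$O{\left(v \right)} = - \frac{8 + v}{4 v}$ ($O{\left(v \right)} = - \frac{\left(v + 8\right) \frac{1}{v + \left(v - v\right)}}{4} = - \frac{\left(8 + v\right) \frac{1}{v + 0}}{4} = - \frac{\left(8 + v\right) \frac{1}{v}}{4} = - \frac{\frac{1}{v} \left(8 + v\right)}{4} = - \frac{8 + v}{4 v}$)
$j - \frac{38}{O{\left(3 \right)}} = -9 - \frac{38}{\frac{1}{4} \cdot \frac{1}{3} \left(-8 - 3\right)} = -9 - \frac{38}{\frac{1}{4} \cdot \frac{1}{3} \left(-11\right)} = -9 - \frac{38}{- \frac{11}{12}} = -9 - - \frac{456}{11} = -9 + \frac{456}{11} = \frac{357}{11}$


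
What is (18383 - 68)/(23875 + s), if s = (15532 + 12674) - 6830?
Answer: 495/1223 ≈ 0.40474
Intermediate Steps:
s = 21376 (s = 28206 - 6830 = 21376)
(18383 - 68)/(23875 + s) = (18383 - 68)/(23875 + 21376) = 18315/45251 = 18315*(1/45251) = 495/1223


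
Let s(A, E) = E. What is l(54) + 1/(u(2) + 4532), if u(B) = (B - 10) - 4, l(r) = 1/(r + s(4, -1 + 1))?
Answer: 2287/122040 ≈ 0.018740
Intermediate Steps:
l(r) = 1/r (l(r) = 1/(r + (-1 + 1)) = 1/(r + 0) = 1/r)
u(B) = -14 + B (u(B) = (-10 + B) - 4 = -14 + B)
l(54) + 1/(u(2) + 4532) = 1/54 + 1/((-14 + 2) + 4532) = 1/54 + 1/(-12 + 4532) = 1/54 + 1/4520 = 2287/122040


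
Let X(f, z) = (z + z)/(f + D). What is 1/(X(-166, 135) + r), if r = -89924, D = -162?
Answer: -164/14747671 ≈ -1.1120e-5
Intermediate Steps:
X(f, z) = 2*z/(-162 + f) (X(f, z) = (z + z)/(f - 162) = (2*z)/(-162 + f) = 2*z/(-162 + f))
1/(X(-166, 135) + r) = 1/(2*135/(-162 - 166) - 89924) = 1/(2*135/(-328) - 89924) = 1/(2*135*(-1/328) - 89924) = 1/(-135/164 - 89924) = 1/(-14747671/164) = -164/14747671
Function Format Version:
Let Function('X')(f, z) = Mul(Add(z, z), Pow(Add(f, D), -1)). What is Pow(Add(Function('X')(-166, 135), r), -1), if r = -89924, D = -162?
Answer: Rational(-164, 14747671) ≈ -1.1120e-5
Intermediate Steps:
Function('X')(f, z) = Mul(2, z, Pow(Add(-162, f), -1)) (Function('X')(f, z) = Mul(Add(z, z), Pow(Add(f, -162), -1)) = Mul(Mul(2, z), Pow(Add(-162, f), -1)) = Mul(2, z, Pow(Add(-162, f), -1)))
Pow(Add(Function('X')(-166, 135), r), -1) = Pow(Add(Mul(2, 135, Pow(Add(-162, -166), -1)), -89924), -1) = Pow(Add(Mul(2, 135, Pow(-328, -1)), -89924), -1) = Pow(Add(Mul(2, 135, Rational(-1, 328)), -89924), -1) = Pow(Add(Rational(-135, 164), -89924), -1) = Pow(Rational(-14747671, 164), -1) = Rational(-164, 14747671)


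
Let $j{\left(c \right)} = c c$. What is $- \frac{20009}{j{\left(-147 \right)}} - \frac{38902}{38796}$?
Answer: $- \frac{5084599}{2636298} \approx -1.9287$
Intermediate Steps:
$j{\left(c \right)} = c^{2}$
$- \frac{20009}{j{\left(-147 \right)}} - \frac{38902}{38796} = - \frac{20009}{\left(-147\right)^{2}} - \frac{38902}{38796} = - \frac{20009}{21609} - \frac{367}{366} = - \frac{5084599}{2636298}$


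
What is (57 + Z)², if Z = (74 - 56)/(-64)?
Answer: 3294225/1024 ≈ 3217.0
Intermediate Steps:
Z = -9/32 (Z = 18*(-1/64) = -9/32 ≈ -0.28125)
(57 + Z)² = (57 - 9/32)² = (1815/32)² = 3294225/1024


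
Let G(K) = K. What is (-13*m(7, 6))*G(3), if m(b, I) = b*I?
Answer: -1638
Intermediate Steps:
m(b, I) = I*b
(-13*m(7, 6))*G(3) = -78*7*3 = -13*42*3 = -546*3 = -1638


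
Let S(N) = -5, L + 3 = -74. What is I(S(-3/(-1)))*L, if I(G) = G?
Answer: 385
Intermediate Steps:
L = -77 (L = -3 - 74 = -77)
I(S(-3/(-1)))*L = -5*(-77) = 385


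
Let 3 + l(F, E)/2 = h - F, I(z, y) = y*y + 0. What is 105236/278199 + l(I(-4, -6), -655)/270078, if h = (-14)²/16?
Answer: 18938029841/50090286348 ≈ 0.37808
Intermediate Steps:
I(z, y) = y² (I(z, y) = y² + 0 = y²)
h = 49/4 (h = 196*(1/16) = 49/4 ≈ 12.250)
l(F, E) = 37/2 - 2*F (l(F, E) = -6 + 2*(49/4 - F) = -6 + (49/2 - 2*F) = 37/2 - 2*F)
105236/278199 + l(I(-4, -6), -655)/270078 = 105236/278199 + (37/2 - 2*(-6)²)/270078 = 105236*(1/278199) + (37/2 - 2*36)*(1/270078) = 105236/278199 + (37/2 - 72)*(1/270078) = 105236/278199 - 107/2*1/270078 = 105236/278199 - 107/540156 = 18938029841/50090286348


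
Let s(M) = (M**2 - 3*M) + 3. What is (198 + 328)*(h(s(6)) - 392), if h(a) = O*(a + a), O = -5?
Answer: -316652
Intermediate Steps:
s(M) = 3 + M**2 - 3*M
h(a) = -10*a (h(a) = -5*(a + a) = -10*a)
(198 + 328)*(h(s(6)) - 392) = (198 + 328)*(-10*(3 + 6**2 - 3*6) - 392) = 526*(-10*(3 + 36 - 18) - 392) = 526*(-10*21 - 392) = 526*(-210 - 392) = 526*(-602) = -316652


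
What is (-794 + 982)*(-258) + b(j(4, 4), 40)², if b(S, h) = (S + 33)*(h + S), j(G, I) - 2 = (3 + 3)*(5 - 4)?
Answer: 3824520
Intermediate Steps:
j(G, I) = 8 (j(G, I) = 2 + (3 + 3)*(5 - 4) = 2 + 6*1 = 2 + 6 = 8)
b(S, h) = (33 + S)*(S + h)
(-794 + 982)*(-258) + b(j(4, 4), 40)² = (-794 + 982)*(-258) + (8² + 33*8 + 33*40 + 8*40)² = 188*(-258) + (64 + 264 + 1320 + 320)² = -48504 + 1968² = -48504 + 3873024 = 3824520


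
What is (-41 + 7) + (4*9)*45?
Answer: 1586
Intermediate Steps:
(-41 + 7) + (4*9)*45 = -34 + 36*45 = -34 + 1620 = 1586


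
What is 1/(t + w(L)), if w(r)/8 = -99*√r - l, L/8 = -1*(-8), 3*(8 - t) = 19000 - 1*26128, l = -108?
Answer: -1/3088 ≈ -0.00032383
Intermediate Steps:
t = 2384 (t = 8 - (19000 - 1*26128)/3 = 8 - (19000 - 26128)/3 = 8 - ⅓*(-7128) = 8 + 2376 = 2384)
L = 64 (L = 8*(-1*(-8)) = 8*8 = 64)
w(r) = 864 - 792*√r (w(r) = 8*(-99*√r - 1*(-108)) = 8*(-99*√r + 108) = 8*(108 - 99*√r) = 864 - 792*√r)
1/(t + w(L)) = 1/(2384 + (864 - 792*√64)) = 1/(2384 + (864 - 792*8)) = 1/(2384 + (864 - 6336)) = 1/(2384 - 5472) = 1/(-3088) = -1/3088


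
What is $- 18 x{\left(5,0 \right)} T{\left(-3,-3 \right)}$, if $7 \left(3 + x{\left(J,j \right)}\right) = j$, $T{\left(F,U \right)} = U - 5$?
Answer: $-432$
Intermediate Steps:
$T{\left(F,U \right)} = -5 + U$
$x{\left(J,j \right)} = -3 + \frac{j}{7}$
$- 18 x{\left(5,0 \right)} T{\left(-3,-3 \right)} = - 18 \left(-3 + \frac{1}{7} \cdot 0\right) \left(-5 - 3\right) = - 18 \left(-3 + 0\right) \left(-8\right) = \left(-18\right) \left(-3\right) \left(-8\right) = 54 \left(-8\right) = -432$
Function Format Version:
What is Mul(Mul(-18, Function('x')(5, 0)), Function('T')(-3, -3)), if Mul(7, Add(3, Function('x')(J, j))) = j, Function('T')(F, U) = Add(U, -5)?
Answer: -432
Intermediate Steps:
Function('T')(F, U) = Add(-5, U)
Function('x')(J, j) = Add(-3, Mul(Rational(1, 7), j))
Mul(Mul(-18, Function('x')(5, 0)), Function('T')(-3, -3)) = Mul(Mul(-18, Add(-3, Mul(Rational(1, 7), 0))), Add(-5, -3)) = Mul(Mul(-18, Add(-3, 0)), -8) = Mul(Mul(-18, -3), -8) = Mul(54, -8) = -432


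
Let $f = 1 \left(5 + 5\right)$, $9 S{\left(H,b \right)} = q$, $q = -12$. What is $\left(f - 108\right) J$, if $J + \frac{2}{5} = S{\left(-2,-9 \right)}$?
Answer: $\frac{2548}{15} \approx 169.87$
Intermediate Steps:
$S{\left(H,b \right)} = - \frac{4}{3}$ ($S{\left(H,b \right)} = \frac{1}{9} \left(-12\right) = - \frac{4}{3}$)
$J = - \frac{26}{15}$ ($J = - \frac{2}{5} - \frac{4}{3} = - \frac{26}{15} \approx -1.7333$)
$f = 10$ ($f = 1 \cdot 10 = 10$)
$\left(f - 108\right) J = \left(10 - 108\right) \left(- \frac{26}{15}\right) = \left(-98\right) \left(- \frac{26}{15}\right) = \frac{2548}{15}$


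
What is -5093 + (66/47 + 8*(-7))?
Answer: -241937/47 ≈ -5147.6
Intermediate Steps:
-5093 + (66/47 + 8*(-7)) = -5093 + (66*(1/47) - 56) = -5093 + (66/47 - 56) = -5093 - 2566/47 = -241937/47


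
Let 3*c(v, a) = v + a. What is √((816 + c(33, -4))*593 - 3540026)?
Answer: I*√27453651/3 ≈ 1746.5*I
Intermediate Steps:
c(v, a) = a/3 + v/3 (c(v, a) = (v + a)/3 = (a + v)/3 = a/3 + v/3)
√((816 + c(33, -4))*593 - 3540026) = √((816 + ((⅓)*(-4) + (⅓)*33))*593 - 3540026) = √((816 + (-4/3 + 11))*593 - 3540026) = √((816 + 29/3)*593 - 3540026) = √((2477/3)*593 - 3540026) = √(1468861/3 - 3540026) = √(-9151217/3) = I*√27453651/3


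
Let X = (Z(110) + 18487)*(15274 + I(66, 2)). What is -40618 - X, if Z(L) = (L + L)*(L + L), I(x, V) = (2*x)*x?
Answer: -1604392200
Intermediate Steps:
I(x, V) = 2*x²
Z(L) = 4*L² (Z(L) = (2*L)*(2*L) = 4*L²)
X = 1604351582 (X = (4*110² + 18487)*(15274 + 2*66²) = (4*12100 + 18487)*(15274 + 2*4356) = (48400 + 18487)*(15274 + 8712) = 66887*23986 = 1604351582)
-40618 - X = -40618 - 1*1604351582 = -40618 - 1604351582 = -1604392200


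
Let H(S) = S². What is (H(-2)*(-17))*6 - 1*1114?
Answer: -1522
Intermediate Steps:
(H(-2)*(-17))*6 - 1*1114 = ((-2)²*(-17))*6 - 1*1114 = (4*(-17))*6 - 1114 = -68*6 - 1114 = -408 - 1114 = -1522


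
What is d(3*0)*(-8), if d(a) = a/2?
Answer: 0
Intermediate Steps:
d(a) = a/2 (d(a) = a*(½) = a/2)
d(3*0)*(-8) = ((3*0)/2)*(-8) = ((½)*0)*(-8) = 0*(-8) = 0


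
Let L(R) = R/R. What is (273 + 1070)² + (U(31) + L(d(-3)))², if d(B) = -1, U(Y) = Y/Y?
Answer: 1803653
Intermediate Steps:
U(Y) = 1
L(R) = 1
(273 + 1070)² + (U(31) + L(d(-3)))² = (273 + 1070)² + (1 + 1)² = 1343² + 2² = 1803649 + 4 = 1803653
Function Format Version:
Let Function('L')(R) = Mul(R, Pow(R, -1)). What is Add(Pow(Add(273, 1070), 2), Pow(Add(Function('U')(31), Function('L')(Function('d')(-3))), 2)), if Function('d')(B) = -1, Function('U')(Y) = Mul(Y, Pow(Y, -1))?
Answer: 1803653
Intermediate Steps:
Function('U')(Y) = 1
Function('L')(R) = 1
Add(Pow(Add(273, 1070), 2), Pow(Add(Function('U')(31), Function('L')(Function('d')(-3))), 2)) = Add(Pow(Add(273, 1070), 2), Pow(Add(1, 1), 2)) = Add(Pow(1343, 2), Pow(2, 2)) = Add(1803649, 4) = 1803653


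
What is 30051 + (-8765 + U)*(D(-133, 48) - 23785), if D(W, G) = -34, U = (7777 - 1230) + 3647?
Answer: -34007300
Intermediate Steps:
U = 10194 (U = 6547 + 3647 = 10194)
30051 + (-8765 + U)*(D(-133, 48) - 23785) = 30051 + (-8765 + 10194)*(-34 - 23785) = 30051 + 1429*(-23819) = 30051 - 34037351 = -34007300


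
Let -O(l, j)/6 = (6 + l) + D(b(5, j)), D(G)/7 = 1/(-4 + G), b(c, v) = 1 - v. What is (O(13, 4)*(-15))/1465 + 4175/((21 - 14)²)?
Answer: 1239151/14357 ≈ 86.310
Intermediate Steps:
D(G) = 7/(-4 + G)
O(l, j) = -36 - 42/(-3 - j) - 6*l (O(l, j) = -6*((6 + l) + 7/(-4 + (1 - j))) = -6*((6 + l) + 7/(-3 - j)) = -6*(6 + l + 7/(-3 - j)) = -36 - 42/(-3 - j) - 6*l)
(O(13, 4)*(-15))/1465 + 4175/((21 - 14)²) = ((6*(7 - (3 + 4)*(6 + 13))/(3 + 4))*(-15))/1465 + 4175/((21 - 14)²) = ((6*(7 - 1*7*19)/7)*(-15))*(1/1465) + 4175/(7²) = ((6*(⅐)*(7 - 133))*(-15))*(1/1465) + 4175/49 = ((6*(⅐)*(-126))*(-15))*(1/1465) + 4175*(1/49) = -108*(-15)*(1/1465) + 4175/49 = 1620*(1/1465) + 4175/49 = 324/293 + 4175/49 = 1239151/14357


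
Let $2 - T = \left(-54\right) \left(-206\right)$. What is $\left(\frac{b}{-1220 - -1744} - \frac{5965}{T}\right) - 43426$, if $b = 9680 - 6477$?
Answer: $- \frac{126522425951}{2913964} \approx -43419.0$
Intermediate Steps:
$b = 3203$ ($b = 9680 - 6477 = 3203$)
$T = -11122$ ($T = 2 - \left(-54\right) \left(-206\right) = 2 - 11124 = -11122$)
$\left(\frac{b}{-1220 - -1744} - \frac{5965}{T}\right) - 43426 = \left(\frac{3203}{-1220 - -1744} - \frac{5965}{-11122}\right) - 43426 = \left(\frac{3203}{-1220 + 1744} - - \frac{5965}{11122}\right) - 43426 = \left(\frac{3203}{524} + \frac{5965}{11122}\right) - 43426 = \frac{19374713}{2913964} - 43426 = - \frac{126522425951}{2913964}$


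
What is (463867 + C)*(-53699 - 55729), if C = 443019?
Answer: -99238721208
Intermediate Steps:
(463867 + C)*(-53699 - 55729) = (463867 + 443019)*(-53699 - 55729) = 906886*(-109428) = -99238721208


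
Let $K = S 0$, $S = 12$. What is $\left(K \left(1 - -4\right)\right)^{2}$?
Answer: $0$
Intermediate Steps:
$K = 0$ ($K = 12 \cdot 0 = 0$)
$\left(K \left(1 - -4\right)\right)^{2} = \left(0 \left(1 - -4\right)\right)^{2} = \left(0 \left(1 + 4\right)\right)^{2} = \left(0 \cdot 5\right)^{2} = 0^{2} = 0$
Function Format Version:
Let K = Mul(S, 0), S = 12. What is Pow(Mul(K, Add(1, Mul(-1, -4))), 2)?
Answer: 0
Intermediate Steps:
K = 0 (K = Mul(12, 0) = 0)
Pow(Mul(K, Add(1, Mul(-1, -4))), 2) = Pow(Mul(0, Add(1, Mul(-1, -4))), 2) = Pow(Mul(0, Add(1, 4)), 2) = Pow(Mul(0, 5), 2) = Pow(0, 2) = 0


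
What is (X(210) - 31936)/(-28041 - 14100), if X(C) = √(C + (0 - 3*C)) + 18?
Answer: 31918/42141 - 2*I*√105/42141 ≈ 0.75741 - 0.00048632*I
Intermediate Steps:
X(C) = 18 + √2*√(-C) (X(C) = √(C - 3*C) + 18 = √(-2*C) + 18 = √2*√(-C) + 18 = 18 + √2*√(-C))
(X(210) - 31936)/(-28041 - 14100) = ((18 + √2*√(-1*210)) - 31936)/(-28041 - 14100) = ((18 + √2*√(-210)) - 31936)/(-42141) = ((18 + √2*(I*√210)) - 31936)*(-1/42141) = ((18 + 2*I*√105) - 31936)*(-1/42141) = (-31918 + 2*I*√105)*(-1/42141) = 31918/42141 - 2*I*√105/42141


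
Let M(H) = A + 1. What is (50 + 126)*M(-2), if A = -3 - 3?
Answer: -880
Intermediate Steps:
A = -6
M(H) = -5 (M(H) = -6 + 1 = -5)
(50 + 126)*M(-2) = (50 + 126)*(-5) = 176*(-5) = -880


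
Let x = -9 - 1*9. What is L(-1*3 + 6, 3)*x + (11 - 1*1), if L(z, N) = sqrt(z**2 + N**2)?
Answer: 10 - 54*sqrt(2) ≈ -66.368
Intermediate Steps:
L(z, N) = sqrt(N**2 + z**2)
x = -18 (x = -9 - 9 = -18)
L(-1*3 + 6, 3)*x + (11 - 1*1) = sqrt(3**2 + (-1*3 + 6)**2)*(-18) + (11 - 1*1) = sqrt(9 + (-3 + 6)**2)*(-18) + (11 - 1) = sqrt(9 + 3**2)*(-18) + 10 = sqrt(9 + 9)*(-18) + 10 = sqrt(18)*(-18) + 10 = (3*sqrt(2))*(-18) + 10 = -54*sqrt(2) + 10 = 10 - 54*sqrt(2)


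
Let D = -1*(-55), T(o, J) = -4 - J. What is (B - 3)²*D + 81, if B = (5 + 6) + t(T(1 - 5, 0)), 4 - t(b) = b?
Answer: 14161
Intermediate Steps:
t(b) = 4 - b
D = 55
B = 19 (B = (5 + 6) + (4 - (-4 - 1*0)) = 11 + (4 - (-4 + 0)) = 11 + (4 - 1*(-4)) = 11 + (4 + 4) = 11 + 8 = 19)
(B - 3)²*D + 81 = (19 - 3)²*55 + 81 = 16²*55 + 81 = 256*55 + 81 = 14080 + 81 = 14161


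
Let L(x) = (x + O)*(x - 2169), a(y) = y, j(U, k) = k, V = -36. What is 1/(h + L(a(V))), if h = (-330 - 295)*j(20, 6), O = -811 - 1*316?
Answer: 1/2560665 ≈ 3.9052e-7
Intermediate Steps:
O = -1127 (O = -811 - 316 = -1127)
L(x) = (-2169 + x)*(-1127 + x) (L(x) = (x - 1127)*(x - 2169) = (-1127 + x)*(-2169 + x) = (-2169 + x)*(-1127 + x))
h = -3750 (h = (-330 - 295)*6 = -625*6 = -3750)
1/(h + L(a(V))) = 1/(-3750 + (2444463 + (-36)**2 - 3296*(-36))) = 1/(-3750 + (2444463 + 1296 + 118656)) = 1/(-3750 + 2564415) = 1/2560665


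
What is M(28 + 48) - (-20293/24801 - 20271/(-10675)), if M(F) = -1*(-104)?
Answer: 3892565272/37821525 ≈ 102.92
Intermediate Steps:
M(F) = 104
M(28 + 48) - (-20293/24801 - 20271/(-10675)) = 104 - (-20293/24801 - 20271/(-10675)) = 104 - (-20293*1/24801 - 20271*(-1/10675)) = 104 - (-2899/3543 + 20271/10675) = 104 - 1*40873328/37821525 = 104 - 40873328/37821525 = 3892565272/37821525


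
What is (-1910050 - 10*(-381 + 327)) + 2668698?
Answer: 759188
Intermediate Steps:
(-1910050 - 10*(-381 + 327)) + 2668698 = (-1910050 - 10*(-54)) + 2668698 = (-1910050 + 540) + 2668698 = -1909510 + 2668698 = 759188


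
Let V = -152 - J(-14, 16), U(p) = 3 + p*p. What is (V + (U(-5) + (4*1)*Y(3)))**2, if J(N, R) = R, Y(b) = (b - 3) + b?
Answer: 16384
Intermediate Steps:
Y(b) = -3 + 2*b (Y(b) = (-3 + b) + b = -3 + 2*b)
U(p) = 3 + p**2
V = -168 (V = -152 - 1*16 = -152 - 16 = -168)
(V + (U(-5) + (4*1)*Y(3)))**2 = (-168 + ((3 + (-5)**2) + (4*1)*(-3 + 2*3)))**2 = (-168 + ((3 + 25) + 4*(-3 + 6)))**2 = (-168 + (28 + 4*3))**2 = (-168 + (28 + 12))**2 = (-168 + 40)**2 = (-128)**2 = 16384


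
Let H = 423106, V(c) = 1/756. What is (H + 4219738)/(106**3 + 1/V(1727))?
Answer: 1160711/297943 ≈ 3.8957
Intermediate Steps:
V(c) = 1/756
(H + 4219738)/(106**3 + 1/V(1727)) = (423106 + 4219738)/(106**3 + 1/(1/756)) = 4642844/(1191016 + 756) = 4642844/1191772 = 4642844*(1/1191772) = 1160711/297943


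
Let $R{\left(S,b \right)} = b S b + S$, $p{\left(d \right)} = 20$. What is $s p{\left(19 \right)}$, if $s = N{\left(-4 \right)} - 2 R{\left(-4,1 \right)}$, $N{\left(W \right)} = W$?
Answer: $240$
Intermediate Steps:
$R{\left(S,b \right)} = S + S b^{2}$ ($R{\left(S,b \right)} = S b b + S = S b^{2} + S = S + S b^{2}$)
$s = 12$ ($s = -4 - 2 \left(- 4 \left(1 + 1^{2}\right)\right) = -4 - 2 \left(- 4 \left(1 + 1\right)\right) = -4 - 2 \left(\left(-4\right) 2\right) = -4 - -16 = -4 + 16 = 12$)
$s p{\left(19 \right)} = 12 \cdot 20 = 240$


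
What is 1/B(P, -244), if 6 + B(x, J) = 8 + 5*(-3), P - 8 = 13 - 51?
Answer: -1/13 ≈ -0.076923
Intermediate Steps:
P = -30 (P = 8 + (13 - 51) = 8 - 38 = -30)
B(x, J) = -13 (B(x, J) = -6 + (8 + 5*(-3)) = -6 + (8 - 15) = -6 - 7 = -13)
1/B(P, -244) = 1/(-13) = -1/13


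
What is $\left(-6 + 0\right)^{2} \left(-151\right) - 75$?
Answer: $-5511$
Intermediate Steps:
$\left(-6 + 0\right)^{2} \left(-151\right) - 75 = \left(-6\right)^{2} \left(-151\right) - 75 = 36 \left(-151\right) - 75 = -5436 - 75 = -5511$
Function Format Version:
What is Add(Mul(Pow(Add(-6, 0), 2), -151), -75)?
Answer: -5511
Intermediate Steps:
Add(Mul(Pow(Add(-6, 0), 2), -151), -75) = Add(Mul(Pow(-6, 2), -151), -75) = Add(Mul(36, -151), -75) = Add(-5436, -75) = -5511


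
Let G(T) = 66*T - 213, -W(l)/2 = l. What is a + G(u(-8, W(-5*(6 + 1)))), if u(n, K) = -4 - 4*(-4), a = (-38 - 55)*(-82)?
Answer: 8205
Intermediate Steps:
a = 7626 (a = -93*(-82) = 7626)
W(l) = -2*l
u(n, K) = 12 (u(n, K) = -4 + 16 = 12)
G(T) = -213 + 66*T
a + G(u(-8, W(-5*(6 + 1)))) = 7626 + (-213 + 66*12) = 7626 + (-213 + 792) = 7626 + 579 = 8205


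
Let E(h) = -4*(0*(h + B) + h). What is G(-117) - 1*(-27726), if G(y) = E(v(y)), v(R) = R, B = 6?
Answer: 28194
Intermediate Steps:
E(h) = -4*h (E(h) = -4*(0*(h + 6) + h) = -4*(0*(6 + h) + h) = -4*(0 + h) = -4*h)
G(y) = -4*y
G(-117) - 1*(-27726) = -4*(-117) - 1*(-27726) = 468 + 27726 = 28194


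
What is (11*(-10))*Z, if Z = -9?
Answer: 990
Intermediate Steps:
(11*(-10))*Z = (11*(-10))*(-9) = -110*(-9) = 990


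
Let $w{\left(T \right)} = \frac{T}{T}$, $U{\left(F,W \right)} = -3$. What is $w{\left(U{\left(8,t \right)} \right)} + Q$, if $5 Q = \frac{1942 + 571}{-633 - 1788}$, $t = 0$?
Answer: $\frac{9592}{12105} \approx 0.7924$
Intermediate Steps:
$w{\left(T \right)} = 1$
$Q = - \frac{2513}{12105}$ ($Q = \frac{\left(1942 + 571\right) \frac{1}{-633 - 1788}}{5} = \frac{2513 \frac{1}{-2421}}{5} = \frac{2513 \left(- \frac{1}{2421}\right)}{5} = \frac{1}{5} \left(- \frac{2513}{2421}\right) = - \frac{2513}{12105} \approx -0.2076$)
$w{\left(U{\left(8,t \right)} \right)} + Q = 1 - \frac{2513}{12105} = \frac{9592}{12105}$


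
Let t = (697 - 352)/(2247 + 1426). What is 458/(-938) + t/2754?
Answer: -772091471/1581380766 ≈ -0.48824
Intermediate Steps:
t = 345/3673 ≈ 0.093929
458/(-938) + t/2754 = 458/(-938) + (345/3673)/2754 = 458*(-1/938) + (345/3673)*(1/2754) = -229/469 + 115/3371814 = -772091471/1581380766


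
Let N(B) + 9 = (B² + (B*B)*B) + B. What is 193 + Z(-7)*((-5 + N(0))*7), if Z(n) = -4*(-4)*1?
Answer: -1375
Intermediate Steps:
N(B) = -9 + B + B² + B³ (N(B) = -9 + ((B² + (B*B)*B) + B) = -9 + ((B² + B²*B) + B) = -9 + ((B² + B³) + B) = -9 + (B + B² + B³) = -9 + B + B² + B³)
Z(n) = 16 (Z(n) = 16*1 = 16)
193 + Z(-7)*((-5 + N(0))*7) = 193 + 16*((-5 + (-9 + 0 + 0² + 0³))*7) = 193 + 16*((-5 + (-9 + 0 + 0 + 0))*7) = 193 + 16*((-5 - 9)*7) = 193 + 16*(-14*7) = 193 + 16*(-98) = 193 - 1568 = -1375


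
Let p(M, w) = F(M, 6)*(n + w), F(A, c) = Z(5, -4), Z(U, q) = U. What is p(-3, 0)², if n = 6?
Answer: 900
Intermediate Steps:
F(A, c) = 5
p(M, w) = 30 + 5*w (p(M, w) = 5*(6 + w) = 30 + 5*w)
p(-3, 0)² = (30 + 5*0)² = (30 + 0)² = 30² = 900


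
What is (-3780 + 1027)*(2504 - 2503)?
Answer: -2753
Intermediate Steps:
(-3780 + 1027)*(2504 - 2503) = -2753*1 = -2753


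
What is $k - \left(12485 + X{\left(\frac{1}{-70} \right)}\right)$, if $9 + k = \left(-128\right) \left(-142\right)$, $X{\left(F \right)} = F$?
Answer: $\frac{397741}{70} \approx 5682.0$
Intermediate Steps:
$k = 18167$ ($k = -9 - -18176 = -9 + 18176 = 18167$)
$k - \left(12485 + X{\left(\frac{1}{-70} \right)}\right) = 18167 - \left(12485 + \frac{1}{-70}\right) = 18167 - \left(12485 - \frac{1}{70}\right) = 18167 - \frac{873949}{70} = \frac{397741}{70}$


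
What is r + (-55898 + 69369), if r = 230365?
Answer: 243836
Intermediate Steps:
r + (-55898 + 69369) = 230365 + (-55898 + 69369) = 230365 + 13471 = 243836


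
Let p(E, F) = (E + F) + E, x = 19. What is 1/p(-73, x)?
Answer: -1/127 ≈ -0.0078740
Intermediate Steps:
p(E, F) = F + 2*E
1/p(-73, x) = 1/(19 + 2*(-73)) = 1/(19 - 146) = 1/(-127) = -1/127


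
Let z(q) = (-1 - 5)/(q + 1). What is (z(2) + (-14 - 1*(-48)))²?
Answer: 1024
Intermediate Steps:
z(q) = -6/(1 + q)
(z(2) + (-14 - 1*(-48)))² = (-6/(1 + 2) + (-14 - 1*(-48)))² = (-6/3 + (-14 + 48))² = (-6*⅓ + 34)² = (-2 + 34)² = 32² = 1024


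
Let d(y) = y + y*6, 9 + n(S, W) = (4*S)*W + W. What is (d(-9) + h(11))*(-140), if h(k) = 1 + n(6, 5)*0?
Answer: 8680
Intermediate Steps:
n(S, W) = -9 + W + 4*S*W (n(S, W) = -9 + ((4*S)*W + W) = -9 + (4*S*W + W) = -9 + (W + 4*S*W) = -9 + W + 4*S*W)
h(k) = 1 (h(k) = 1 + (-9 + 5 + 4*6*5)*0 = 1 + (-9 + 5 + 120)*0 = 1 + 116*0 = 1 + 0 = 1)
d(y) = 7*y (d(y) = y + 6*y = 7*y)
(d(-9) + h(11))*(-140) = (7*(-9) + 1)*(-140) = (-63 + 1)*(-140) = -62*(-140) = 8680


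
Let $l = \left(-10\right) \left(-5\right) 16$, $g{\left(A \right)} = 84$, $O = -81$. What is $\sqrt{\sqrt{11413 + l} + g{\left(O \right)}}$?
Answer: $\sqrt{84 + 3 \sqrt{1357}} \approx 13.947$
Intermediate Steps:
$l = 800$ ($l = 50 \cdot 16 = 800$)
$\sqrt{\sqrt{11413 + l} + g{\left(O \right)}} = \sqrt{\sqrt{11413 + 800} + 84} = \sqrt{\sqrt{12213} + 84} = \sqrt{3 \sqrt{1357} + 84} = \sqrt{84 + 3 \sqrt{1357}}$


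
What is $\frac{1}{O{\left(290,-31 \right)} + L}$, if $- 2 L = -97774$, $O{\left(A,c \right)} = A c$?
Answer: $\frac{1}{39897} \approx 2.5065 \cdot 10^{-5}$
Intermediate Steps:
$L = 48887$ ($L = \left(- \frac{1}{2}\right) \left(-97774\right) = 48887$)
$\frac{1}{O{\left(290,-31 \right)} + L} = \frac{1}{290 \left(-31\right) + 48887} = \frac{1}{-8990 + 48887} = \frac{1}{39897}$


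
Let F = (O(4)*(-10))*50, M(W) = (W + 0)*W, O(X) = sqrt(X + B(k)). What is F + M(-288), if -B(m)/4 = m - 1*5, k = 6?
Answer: 82944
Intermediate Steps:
B(m) = 20 - 4*m (B(m) = -4*(m - 1*5) = -4*(m - 5) = -4*(-5 + m) = 20 - 4*m)
O(X) = sqrt(-4 + X) (O(X) = sqrt(X + (20 - 4*6)) = sqrt(X + (20 - 24)) = sqrt(X - 4) = sqrt(-4 + X))
M(W) = W**2 (M(W) = W*W = W**2)
F = 0 (F = (sqrt(-4 + 4)*(-10))*50 = (sqrt(0)*(-10))*50 = (0*(-10))*50 = 0*50 = 0)
F + M(-288) = 0 + (-288)**2 = 0 + 82944 = 82944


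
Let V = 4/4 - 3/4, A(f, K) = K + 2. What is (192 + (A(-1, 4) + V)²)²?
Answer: 13667809/256 ≈ 53390.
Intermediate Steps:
A(f, K) = 2 + K
V = ¼ (V = 4*(¼) - 3*¼ = 1 - ¾ = ¼ ≈ 0.25000)
(192 + (A(-1, 4) + V)²)² = (192 + ((2 + 4) + ¼)²)² = (192 + (6 + ¼)²)² = (192 + (25/4)²)² = (192 + 625/16)² = (3697/16)² = 13667809/256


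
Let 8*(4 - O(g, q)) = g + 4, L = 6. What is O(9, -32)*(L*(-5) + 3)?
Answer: -513/8 ≈ -64.125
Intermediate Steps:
O(g, q) = 7/2 - g/8 (O(g, q) = 4 - (g + 4)/8 = 4 - (4 + g)/8 = 4 + (-½ - g/8) = 7/2 - g/8)
O(9, -32)*(L*(-5) + 3) = (7/2 - ⅛*9)*(6*(-5) + 3) = (7/2 - 9/8)*(-30 + 3) = (19/8)*(-27) = -513/8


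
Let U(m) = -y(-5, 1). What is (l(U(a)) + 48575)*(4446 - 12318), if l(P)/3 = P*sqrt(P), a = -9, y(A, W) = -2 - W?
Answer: -382382400 - 70848*sqrt(3) ≈ -3.8250e+8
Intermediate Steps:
U(m) = 3 (U(m) = -(-2 - 1*1) = -(-2 - 1) = -1*(-3) = 3)
l(P) = 3*P**(3/2) (l(P) = 3*(P*sqrt(P)) = 3*P**(3/2))
(l(U(a)) + 48575)*(4446 - 12318) = (3*3**(3/2) + 48575)*(4446 - 12318) = (3*(3*sqrt(3)) + 48575)*(-7872) = (9*sqrt(3) + 48575)*(-7872) = (48575 + 9*sqrt(3))*(-7872) = -382382400 - 70848*sqrt(3)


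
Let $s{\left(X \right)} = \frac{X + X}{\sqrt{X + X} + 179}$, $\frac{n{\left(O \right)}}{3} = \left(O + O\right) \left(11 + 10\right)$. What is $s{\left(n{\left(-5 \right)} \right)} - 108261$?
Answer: $\frac{27 \left(- 24058 \sqrt{35} + 717777 i\right)}{- 179 i + 6 \sqrt{35}} \approx -1.0827 \cdot 10^{5} + 1.3431 i$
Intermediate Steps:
$n{\left(O \right)} = 126 O$ ($n{\left(O \right)} = 3 \left(O + O\right) \left(11 + 10\right) = 3 \cdot 2 O 21 = 3 \cdot 42 O = 126 O$)
$s{\left(X \right)} = \frac{2 X}{179 + \sqrt{2} \sqrt{X}}$ ($s{\left(X \right)} = \frac{2 X}{\sqrt{2 X} + 179} = \frac{2 X}{\sqrt{2} \sqrt{X} + 179} = \frac{2 X}{179 + \sqrt{2} \sqrt{X}}$)
$s{\left(n{\left(-5 \right)} \right)} - 108261 = \frac{2 \cdot 126 \left(-5\right)}{179 + \sqrt{2} \sqrt{126 \left(-5\right)}} - 108261 = 2 \left(-630\right) \frac{1}{179 + \sqrt{2} \sqrt{-630}} - 108261 = 2 \left(-630\right) \frac{1}{179 + \sqrt{2} \cdot 3 i \sqrt{70}} - 108261 = 2 \left(-630\right) \frac{1}{179 + 6 i \sqrt{35}} - 108261 = - \frac{1260}{179 + 6 i \sqrt{35}} - 108261 = -108261 - \frac{1260}{179 + 6 i \sqrt{35}}$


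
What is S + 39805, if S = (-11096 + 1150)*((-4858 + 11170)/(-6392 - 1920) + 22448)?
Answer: -231926047723/1039 ≈ -2.2322e+8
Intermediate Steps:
S = -231967405118/1039 (S = -9946*(6312/(-8312) + 22448) = -9946*(6312*(-1/8312) + 22448) = -9946*(-789/1039 + 22448) = -9946*23322683/1039 = -231967405118/1039 ≈ -2.2326e+8)
S + 39805 = -231967405118/1039 + 39805 = -231926047723/1039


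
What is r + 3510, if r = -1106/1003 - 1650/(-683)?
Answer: 2405421542/685049 ≈ 3511.3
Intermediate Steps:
r = 899552/685049 (r = -1106*1/1003 - 1650*(-1/683) = -1106/1003 + 1650/683 = 899552/685049 ≈ 1.3131)
r + 3510 = 899552/685049 + 3510 = 2405421542/685049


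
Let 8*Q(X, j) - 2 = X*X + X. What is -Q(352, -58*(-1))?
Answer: -62129/4 ≈ -15532.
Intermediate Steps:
Q(X, j) = 1/4 + X/8 + X**2/8 (Q(X, j) = 1/4 + (X*X + X)/8 = 1/4 + (X**2 + X)/8 = 1/4 + (X + X**2)/8 = 1/4 + (X/8 + X**2/8) = 1/4 + X/8 + X**2/8)
-Q(352, -58*(-1)) = -(1/4 + (1/8)*352 + (1/8)*352**2) = -(1/4 + 44 + (1/8)*123904) = -(1/4 + 44 + 15488) = -1*62129/4 = -62129/4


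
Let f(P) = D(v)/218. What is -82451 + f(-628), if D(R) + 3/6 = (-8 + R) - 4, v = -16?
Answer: -35948693/436 ≈ -82451.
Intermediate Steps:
D(R) = -25/2 + R (D(R) = -½ + ((-8 + R) - 4) = -½ + (-12 + R) = -25/2 + R)
f(P) = -57/436 (f(P) = (-25/2 - 16)/218 = -57/2*1/218 = -57/436)
-82451 + f(-628) = -82451 - 57/436 = -35948693/436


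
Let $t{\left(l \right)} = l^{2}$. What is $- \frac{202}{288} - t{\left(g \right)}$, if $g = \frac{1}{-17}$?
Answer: $- \frac{29333}{41616} \approx -0.70485$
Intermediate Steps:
$g = - \frac{1}{17} \approx -0.058824$
$- \frac{202}{288} - t{\left(g \right)} = - \frac{202}{288} - \left(- \frac{1}{17}\right)^{2} = \left(-202\right) \frac{1}{288} - \frac{1}{289} = - \frac{101}{144} - \frac{1}{289} = - \frac{29333}{41616}$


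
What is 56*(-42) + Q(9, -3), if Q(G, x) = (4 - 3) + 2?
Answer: -2349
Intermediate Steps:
Q(G, x) = 3 (Q(G, x) = 1 + 2 = 3)
56*(-42) + Q(9, -3) = 56*(-42) + 3 = -2352 + 3 = -2349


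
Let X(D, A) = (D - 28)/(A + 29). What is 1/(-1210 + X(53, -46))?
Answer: -17/20595 ≈ -0.00082544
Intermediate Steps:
X(D, A) = (-28 + D)/(29 + A)
1/(-1210 + X(53, -46)) = 1/(-1210 + (-28 + 53)/(29 - 46)) = 1/(-1210 + 25/(-17)) = 1/(-1210 - 1/17*25) = 1/(-1210 - 25/17) = 1/(-20595/17) = -17/20595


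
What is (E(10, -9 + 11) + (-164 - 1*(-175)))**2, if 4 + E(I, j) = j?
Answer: 81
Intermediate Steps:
E(I, j) = -4 + j
(E(10, -9 + 11) + (-164 - 1*(-175)))**2 = ((-4 + (-9 + 11)) + (-164 - 1*(-175)))**2 = ((-4 + 2) + (-164 + 175))**2 = (-2 + 11)**2 = 9**2 = 81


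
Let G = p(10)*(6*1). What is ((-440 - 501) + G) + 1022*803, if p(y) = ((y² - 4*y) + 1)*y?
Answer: 823385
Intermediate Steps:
p(y) = y*(1 + y² - 4*y) (p(y) = (1 + y² - 4*y)*y = y*(1 + y² - 4*y))
G = 3660 (G = (10*(1 + 10² - 4*10))*(6*1) = (10*(1 + 100 - 40))*6 = (10*61)*6 = 610*6 = 3660)
((-440 - 501) + G) + 1022*803 = ((-440 - 501) + 3660) + 1022*803 = (-941 + 3660) + 820666 = 2719 + 820666 = 823385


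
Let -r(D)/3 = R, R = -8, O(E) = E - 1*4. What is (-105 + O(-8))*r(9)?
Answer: -2808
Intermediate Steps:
O(E) = -4 + E (O(E) = E - 4 = -4 + E)
r(D) = 24 (r(D) = -3*(-8) = 24)
(-105 + O(-8))*r(9) = (-105 + (-4 - 8))*24 = (-105 - 12)*24 = -117*24 = -2808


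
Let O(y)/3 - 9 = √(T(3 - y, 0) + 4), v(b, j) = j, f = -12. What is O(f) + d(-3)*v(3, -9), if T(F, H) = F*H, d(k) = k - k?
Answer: 33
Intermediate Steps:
d(k) = 0
O(y) = 33 (O(y) = 27 + 3*√((3 - y)*0 + 4) = 27 + 3*√(0 + 4) = 27 + 3*√4 = 27 + 3*2 = 27 + 6 = 33)
O(f) + d(-3)*v(3, -9) = 33 + 0*(-9) = 33 + 0 = 33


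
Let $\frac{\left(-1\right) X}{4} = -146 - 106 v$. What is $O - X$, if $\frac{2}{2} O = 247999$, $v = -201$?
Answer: $332639$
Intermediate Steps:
$O = 247999$
$X = -84640$ ($X = - 4 \left(-146 - -21306\right) = - 4 \left(-146 + 21306\right) = \left(-4\right) 21160 = -84640$)
$O - X = 247999 - -84640 = 247999 + 84640 = 332639$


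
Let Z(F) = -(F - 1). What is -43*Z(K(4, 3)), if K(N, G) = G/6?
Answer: -43/2 ≈ -21.500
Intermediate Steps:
K(N, G) = G/6 (K(N, G) = G*(⅙) = G/6)
Z(F) = 1 - F (Z(F) = -(-1 + F) = 1 - F)
-43*Z(K(4, 3)) = -43*(1 - 3/6) = -43*(1 - 1*½) = -43*(1 - ½) = -43*½ = -43/2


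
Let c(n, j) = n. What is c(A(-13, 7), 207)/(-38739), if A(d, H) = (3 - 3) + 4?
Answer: -4/38739 ≈ -0.00010326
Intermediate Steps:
A(d, H) = 4 (A(d, H) = 0 + 4 = 4)
c(A(-13, 7), 207)/(-38739) = 4/(-38739) = 4*(-1/38739) = -4/38739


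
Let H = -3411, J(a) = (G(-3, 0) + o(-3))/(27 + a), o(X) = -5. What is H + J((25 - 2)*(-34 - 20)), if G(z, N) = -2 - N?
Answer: -4144358/1215 ≈ -3411.0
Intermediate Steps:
J(a) = -7/(27 + a) (J(a) = ((-2 - 1*0) - 5)/(27 + a) = ((-2 + 0) - 5)/(27 + a) = (-2 - 5)/(27 + a) = -7/(27 + a))
H + J((25 - 2)*(-34 - 20)) = -3411 - 7/(27 + (25 - 2)*(-34 - 20)) = -3411 - 7/(27 + 23*(-54)) = -3411 - 7/(27 - 1242) = -3411 - 7/(-1215) = -3411 - 7*(-1/1215) = -3411 + 7/1215 = -4144358/1215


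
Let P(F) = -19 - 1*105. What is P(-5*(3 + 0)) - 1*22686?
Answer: -22810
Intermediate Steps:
P(F) = -124 (P(F) = -19 - 105 = -124)
P(-5*(3 + 0)) - 1*22686 = -124 - 1*22686 = -124 - 22686 = -22810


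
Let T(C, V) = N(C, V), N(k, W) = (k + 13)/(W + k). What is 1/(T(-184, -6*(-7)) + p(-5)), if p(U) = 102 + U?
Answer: 142/13945 ≈ 0.010183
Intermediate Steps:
N(k, W) = (13 + k)/(W + k)
T(C, V) = (13 + C)/(C + V) (T(C, V) = (13 + C)/(V + C) = (13 + C)/(C + V))
1/(T(-184, -6*(-7)) + p(-5)) = 1/((13 - 184)/(-184 - 6*(-7)) + (102 - 5)) = 1/(-171/(-184 + 42) + 97) = 1/(-171/(-142) + 97) = 1/(-1/142*(-171) + 97) = 1/(171/142 + 97) = 1/(13945/142) = 142/13945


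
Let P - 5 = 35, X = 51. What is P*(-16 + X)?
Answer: 1400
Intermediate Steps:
P = 40 (P = 5 + 35 = 40)
P*(-16 + X) = 40*(-16 + 51) = 40*35 = 1400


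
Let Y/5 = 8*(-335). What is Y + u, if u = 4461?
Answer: -8939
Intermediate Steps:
Y = -13400 (Y = 5*(8*(-335)) = 5*(-2680) = -13400)
Y + u = -13400 + 4461 = -8939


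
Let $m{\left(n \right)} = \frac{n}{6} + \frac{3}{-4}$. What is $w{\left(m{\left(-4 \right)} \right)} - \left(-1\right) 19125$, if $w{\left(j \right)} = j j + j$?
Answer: $\frac{2754085}{144} \approx 19126.0$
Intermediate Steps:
$m{\left(n \right)} = - \frac{3}{4} + \frac{n}{6}$ ($m{\left(n \right)} = n \frac{1}{6} + 3 \left(- \frac{1}{4}\right) = \frac{n}{6} - \frac{3}{4} = - \frac{3}{4} + \frac{n}{6}$)
$w{\left(j \right)} = j + j^{2}$ ($w{\left(j \right)} = j^{2} + j = j + j^{2}$)
$w{\left(m{\left(-4 \right)} \right)} - \left(-1\right) 19125 = \left(- \frac{3}{4} + \frac{1}{6} \left(-4\right)\right) \left(1 + \left(- \frac{3}{4} + \frac{1}{6} \left(-4\right)\right)\right) - \left(-1\right) 19125 = \left(- \frac{3}{4} - \frac{2}{3}\right) \left(1 - \frac{17}{12}\right) - -19125 = - \frac{17 \left(1 - \frac{17}{12}\right)}{12} + 19125 = \left(- \frac{17}{12}\right) \left(- \frac{5}{12}\right) + 19125 = \frac{85}{144} + 19125 = \frac{2754085}{144}$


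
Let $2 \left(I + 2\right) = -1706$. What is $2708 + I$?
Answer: $1853$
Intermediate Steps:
$I = -855$ ($I = -2 + \frac{1}{2} \left(-1706\right) = -2 - 853 = -855$)
$2708 + I = 2708 - 855 = 1853$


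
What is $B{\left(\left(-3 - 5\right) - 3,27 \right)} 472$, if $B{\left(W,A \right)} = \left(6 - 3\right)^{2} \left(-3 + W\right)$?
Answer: $-59472$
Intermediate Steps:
$B{\left(W,A \right)} = -27 + 9 W$ ($B{\left(W,A \right)} = 3^{2} \left(-3 + W\right) = 9 \left(-3 + W\right) = -27 + 9 W$)
$B{\left(\left(-3 - 5\right) - 3,27 \right)} 472 = \left(-27 + 9 \left(\left(-3 - 5\right) - 3\right)\right) 472 = \left(-27 + 9 \left(-8 - 3\right)\right) 472 = \left(-27 + 9 \left(-11\right)\right) 472 = \left(-27 - 99\right) 472 = \left(-126\right) 472 = -59472$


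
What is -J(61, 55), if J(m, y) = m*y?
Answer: -3355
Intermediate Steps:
-J(61, 55) = -61*55 = -1*3355 = -3355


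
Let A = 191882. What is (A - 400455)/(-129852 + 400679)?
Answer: -12269/15931 ≈ -0.77013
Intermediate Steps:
(A - 400455)/(-129852 + 400679) = (191882 - 400455)/(-129852 + 400679) = -208573/270827 = -208573*1/270827 = -12269/15931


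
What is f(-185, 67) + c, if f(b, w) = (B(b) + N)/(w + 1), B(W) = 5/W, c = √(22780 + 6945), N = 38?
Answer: 1405/2516 + 5*√1189 ≈ 172.97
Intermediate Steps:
c = 5*√1189 (c = √29725 = 5*√1189 ≈ 172.41)
f(b, w) = (38 + 5/b)/(1 + w) (f(b, w) = (5/b + 38)/(w + 1) = (38 + 5/b)/(1 + w))
f(-185, 67) + c = (5 + 38*(-185))/((-185)*(1 + 67)) + 5*√1189 = -1/185*(5 - 7030)/68 + 5*√1189 = -1/185*1/68*(-7025) + 5*√1189 = 1405/2516 + 5*√1189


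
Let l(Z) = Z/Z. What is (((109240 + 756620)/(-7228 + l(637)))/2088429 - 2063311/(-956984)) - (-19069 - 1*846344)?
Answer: 801122325886158403/925708684824 ≈ 8.6542e+5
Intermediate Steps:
l(Z) = 1
(((109240 + 756620)/(-7228 + l(637)))/2088429 - 2063311/(-956984)) - (-19069 - 1*846344) = (((109240 + 756620)/(-7228 + 1))/2088429 - 2063311/(-956984)) - (-19069 - 1*846344) = ((865860/(-7227))*(1/2088429) - 2063311*(-1/956984)) - (-19069 - 846344) = ((865860*(-1/7227))*(1/2088429) + 2777/1288) - 1*(-865413) = (-288620/2409*1/2088429 + 2777/1288) + 865413 = (-288620/5031025461 + 2777/1288) + 865413 = 1995826566091/925708684824 + 865413 = 801122325886158403/925708684824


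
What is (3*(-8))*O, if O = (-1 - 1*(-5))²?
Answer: -384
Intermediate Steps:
O = 16 (O = (-1 + 5)² = 4² = 16)
(3*(-8))*O = (3*(-8))*16 = -24*16 = -384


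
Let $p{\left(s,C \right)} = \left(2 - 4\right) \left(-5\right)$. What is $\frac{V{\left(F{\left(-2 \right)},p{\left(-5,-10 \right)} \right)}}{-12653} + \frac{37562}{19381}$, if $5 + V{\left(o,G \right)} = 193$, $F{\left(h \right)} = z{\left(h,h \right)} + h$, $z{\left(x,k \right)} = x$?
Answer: $\frac{471628358}{245227793} \approx 1.9232$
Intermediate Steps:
$F{\left(h \right)} = 2 h$ ($F{\left(h \right)} = h + h = 2 h$)
$p{\left(s,C \right)} = 10$ ($p{\left(s,C \right)} = \left(-2\right) \left(-5\right) = 10$)
$V{\left(o,G \right)} = 188$ ($V{\left(o,G \right)} = -5 + 193 = 188$)
$\frac{V{\left(F{\left(-2 \right)},p{\left(-5,-10 \right)} \right)}}{-12653} + \frac{37562}{19381} = \frac{188}{-12653} + \frac{37562}{19381} = 188 \left(- \frac{1}{12653}\right) + 37562 \cdot \frac{1}{19381} = - \frac{188}{12653} + \frac{37562}{19381} = \frac{471628358}{245227793}$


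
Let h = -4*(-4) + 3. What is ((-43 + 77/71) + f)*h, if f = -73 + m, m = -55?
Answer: -229216/71 ≈ -3228.4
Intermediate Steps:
f = -128 (f = -73 - 55 = -128)
h = 19 (h = 16 + 3 = 19)
((-43 + 77/71) + f)*h = ((-43 + 77/71) - 128)*19 = (-2976/71 - 128)*19 = -12064/71*19 = -229216/71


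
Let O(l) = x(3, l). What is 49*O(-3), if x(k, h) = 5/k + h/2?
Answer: 49/6 ≈ 8.1667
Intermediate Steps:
x(k, h) = h/2 + 5/k (x(k, h) = 5/k + h*(1/2) = 5/k + h/2 = h/2 + 5/k)
O(l) = 5/3 + l/2 (O(l) = l/2 + 5/3 = 5/3 + l/2)
49*O(-3) = 49*(5/3 + (1/2)*(-3)) = 49*(5/3 - 3/2) = 49*(1/6) = 49/6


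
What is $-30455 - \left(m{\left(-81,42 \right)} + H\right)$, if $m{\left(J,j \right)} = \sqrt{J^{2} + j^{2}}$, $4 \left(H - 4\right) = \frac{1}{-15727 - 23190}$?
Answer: $- \frac{4741491611}{155668} - 15 \sqrt{37} \approx -30550.0$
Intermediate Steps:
$H = \frac{622671}{155668}$ ($H = 4 + \frac{1}{4 \left(-15727 - 23190\right)} = 4 + \frac{1}{4 \left(-38917\right)} = 4 + \frac{1}{4} \left(- \frac{1}{38917}\right) = 4 - \frac{1}{155668} = \frac{622671}{155668} \approx 4.0$)
$-30455 - \left(m{\left(-81,42 \right)} + H\right) = -30455 - \left(\sqrt{\left(-81\right)^{2} + 42^{2}} + \frac{622671}{155668}\right) = -30455 - \left(\sqrt{6561 + 1764} + \frac{622671}{155668}\right) = -30455 - \left(\sqrt{8325} + \frac{622671}{155668}\right) = -30455 - \left(15 \sqrt{37} + \frac{622671}{155668}\right) = -30455 - \left(\frac{622671}{155668} + 15 \sqrt{37}\right) = - \frac{4741491611}{155668} - 15 \sqrt{37}$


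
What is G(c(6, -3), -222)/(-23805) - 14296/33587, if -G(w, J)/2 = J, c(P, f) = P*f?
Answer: -118409636/266512845 ≈ -0.44429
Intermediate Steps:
G(w, J) = -2*J
G(c(6, -3), -222)/(-23805) - 14296/33587 = -2*(-222)/(-23805) - 14296/33587 = 444*(-1/23805) - 14296*1/33587 = -148/7935 - 14296/33587 = -118409636/266512845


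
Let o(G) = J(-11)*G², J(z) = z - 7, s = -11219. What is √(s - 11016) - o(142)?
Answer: 362952 + I*√22235 ≈ 3.6295e+5 + 149.11*I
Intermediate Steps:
J(z) = -7 + z
o(G) = -18*G² (o(G) = (-7 - 11)*G² = -18*G²)
√(s - 11016) - o(142) = √(-11219 - 11016) - (-18)*142² = √(-22235) - (-18)*20164 = I*√22235 - 1*(-362952) = I*√22235 + 362952 = 362952 + I*√22235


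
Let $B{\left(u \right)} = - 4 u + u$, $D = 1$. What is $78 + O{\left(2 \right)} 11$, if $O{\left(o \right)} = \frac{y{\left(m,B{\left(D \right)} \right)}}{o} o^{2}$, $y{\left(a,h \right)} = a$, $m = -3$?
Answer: $12$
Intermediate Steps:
$B{\left(u \right)} = - 3 u$
$O{\left(o \right)} = - 3 o$ ($O{\left(o \right)} = - \frac{3}{o} o^{2} = - 3 o$)
$78 + O{\left(2 \right)} 11 = 78 + \left(-3\right) 2 \cdot 11 = 78 - 66 = 12$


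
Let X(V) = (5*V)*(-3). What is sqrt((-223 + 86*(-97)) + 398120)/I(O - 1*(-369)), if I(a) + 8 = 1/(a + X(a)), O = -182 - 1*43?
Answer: -2016*sqrt(389555)/16129 ≈ -78.013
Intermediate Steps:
X(V) = -15*V
O = -225 (O = -182 - 43 = -225)
I(a) = -8 - 1/(14*a) (I(a) = -8 + 1/(a - 15*a) = -8 + 1/(-14*a) = -8 - 1/(14*a))
sqrt((-223 + 86*(-97)) + 398120)/I(O - 1*(-369)) = sqrt((-223 + 86*(-97)) + 398120)/(-8 - 1/(14*(-225 - 1*(-369)))) = sqrt((-223 - 8342) + 398120)/(-8 - 1/(14*(-225 + 369))) = sqrt(-8565 + 398120)/(-8 - 1/14/144) = sqrt(389555)/(-8 - 1/14*1/144) = sqrt(389555)/(-8 - 1/2016) = sqrt(389555)/(-16129/2016) = sqrt(389555)*(-2016/16129) = -2016*sqrt(389555)/16129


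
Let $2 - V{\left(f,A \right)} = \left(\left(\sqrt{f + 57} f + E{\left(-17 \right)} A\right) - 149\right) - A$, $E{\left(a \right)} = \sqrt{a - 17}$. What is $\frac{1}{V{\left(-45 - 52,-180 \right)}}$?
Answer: $\frac{1}{-29 + 180 i \sqrt{34} + 194 i \sqrt{10}} \approx -1.048 \cdot 10^{-5} - 0.00060112 i$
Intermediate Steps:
$E{\left(a \right)} = \sqrt{-17 + a}$
$V{\left(f,A \right)} = 151 + A - f \sqrt{57 + f} - i A \sqrt{34}$ ($V{\left(f,A \right)} = 2 - \left(\left(\left(\sqrt{f + 57} f + \sqrt{-17 - 17} A\right) - 149\right) - A\right) = 2 - \left(\left(\left(\sqrt{57 + f} f + \sqrt{-34} A\right) - 149\right) - A\right) = 2 - \left(\left(\left(f \sqrt{57 + f} + i \sqrt{34} A\right) - 149\right) - A\right) = 2 - \left(\left(\left(f \sqrt{57 + f} + i A \sqrt{34}\right) - 149\right) - A\right) = 2 - \left(\left(-149 + f \sqrt{57 + f} + i A \sqrt{34}\right) - A\right) = 2 - \left(-149 - A + f \sqrt{57 + f} + i A \sqrt{34}\right) = 2 + \left(149 + A - f \sqrt{57 + f} - i A \sqrt{34}\right) = 151 + A - f \sqrt{57 + f} - i A \sqrt{34}$)
$\frac{1}{V{\left(-45 - 52,-180 \right)}} = \frac{1}{151 - 180 - \left(-45 - 52\right) \sqrt{57 - 97} - i \left(-180\right) \sqrt{34}} = \frac{1}{151 - 180 - \left(-45 - 52\right) \sqrt{57 - 97} + 180 i \sqrt{34}} = \frac{1}{151 - 180 - - 97 \sqrt{57 - 97} + 180 i \sqrt{34}} = \frac{1}{151 - 180 - - 97 \sqrt{-40} + 180 i \sqrt{34}} = \frac{1}{151 - 180 - - 97 \cdot 2 i \sqrt{10} + 180 i \sqrt{34}} = \frac{1}{151 - 180 + 194 i \sqrt{10} + 180 i \sqrt{34}} = \frac{1}{-29 + 180 i \sqrt{34} + 194 i \sqrt{10}}$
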